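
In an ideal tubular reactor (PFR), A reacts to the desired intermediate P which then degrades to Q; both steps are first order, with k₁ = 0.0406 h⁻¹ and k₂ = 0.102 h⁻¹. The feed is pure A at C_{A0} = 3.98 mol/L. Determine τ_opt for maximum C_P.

For first-order series the maximum of C_P occurs at τ_opt = ln(k₂/k₁)/(k₂−k₁).
= ln(0.102/0.0406)/(0.102−0.0406) = ln(2.512)/0.06140 = 0.9212/0.06140 = 15.0 h.

15.0 h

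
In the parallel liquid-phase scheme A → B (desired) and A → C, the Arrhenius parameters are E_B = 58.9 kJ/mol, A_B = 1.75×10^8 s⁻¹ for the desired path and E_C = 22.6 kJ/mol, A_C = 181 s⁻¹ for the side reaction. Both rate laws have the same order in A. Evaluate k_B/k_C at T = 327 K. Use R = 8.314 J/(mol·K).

1.54

Since both paths have the same order in A, the concentration cancels and S_{B/C} = k_B/k_C = (A_B/A_C)·exp[(E_C−E_B)/(RT)].
(E_C−E_B)/(RT) = (22.6−58.9)×10³/(8.314×327) = -36300/2719 = -13.35.
k_B/k_C = (1.75×10^8/181)·exp(-13.35) = 9.669×10^5 × 1.590×10^-6 = 1.54.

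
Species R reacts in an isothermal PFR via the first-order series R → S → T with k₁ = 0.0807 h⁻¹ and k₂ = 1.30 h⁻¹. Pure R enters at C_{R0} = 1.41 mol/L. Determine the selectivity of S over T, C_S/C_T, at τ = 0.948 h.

The intermediate concentration in a first-order A→B→C sequence is C_S = k₁C_{R0}(e^(−k₁τ) − e^(−k₂τ))/(k₂−k₁).
e^(−k₁τ) = e^(−0.0807×0.948) = e^(−0.07650) = 0.9263; e^(−k₂τ) = e^(−1.232) = 0.2916.
C_S = 0.0807×1.41/(1.30−0.0807) × (0.9263−0.2916) = 0.09332×0.6348 = 0.05924 mol/L.
C_R = C_{R0}e^(−k₁τ) = 1.306 mol/L, so C_T = C_{R0}−C_R−C_S = 0.04461 mol/L; C_S/C_T = 1.33.

1.33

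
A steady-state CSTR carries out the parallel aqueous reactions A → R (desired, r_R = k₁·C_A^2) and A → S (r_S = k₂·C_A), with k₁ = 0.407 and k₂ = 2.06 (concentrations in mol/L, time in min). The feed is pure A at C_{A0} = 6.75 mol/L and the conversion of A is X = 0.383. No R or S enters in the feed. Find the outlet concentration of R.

Exit C_A = C_{A0}(1−X) = 6.75×0.617 = 4.165 mol/L.
Rates in a CSTR are evaluated at the outlet concentration: r_R = 0.407×4.165^2 = 7.059, r_S = 2.06×4.165 = 8.579.
Fraction of consumed A going to R: r_R/(r_R+r_S) = 0.4514.
C_R = 0.4514·C_{A0}·X = 0.4514×6.75×0.383 = 1.17 mol/L.

1.17 mol/L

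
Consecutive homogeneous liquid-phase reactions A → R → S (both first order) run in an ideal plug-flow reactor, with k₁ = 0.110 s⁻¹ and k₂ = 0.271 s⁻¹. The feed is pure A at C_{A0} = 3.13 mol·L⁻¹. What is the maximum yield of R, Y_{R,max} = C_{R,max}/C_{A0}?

0.219

Evaluating C_R at τ_opt = ln(k₂/k₁)/(k₂−k₁) gives C_{R,max}/C_{A0} = (k₁/k₂)^[k₂/(k₂−k₁)].
= (0.110/0.271)^(0.271/(0.271−0.110)) = (0.4059)^(1.683) = 0.2192.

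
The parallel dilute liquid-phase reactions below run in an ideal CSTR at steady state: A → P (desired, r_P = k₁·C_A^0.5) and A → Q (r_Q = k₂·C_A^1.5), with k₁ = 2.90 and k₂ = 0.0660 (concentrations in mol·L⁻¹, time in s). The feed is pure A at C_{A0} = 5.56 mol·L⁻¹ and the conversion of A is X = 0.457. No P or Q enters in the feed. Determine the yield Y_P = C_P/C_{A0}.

Exit C_A = C_{A0}(1−X) = 5.56×0.543 = 3.019 mol·L⁻¹.
Rates in a CSTR are evaluated at the outlet concentration: r_P = 2.90×3.019^0.5 = 5.039, r_Q = 0.0660×3.019^1.5 = 0.3462.
Fraction of consumed A going to P: r_P/(r_P+r_Q) = 0.9357.
C_P = 0.9357·C_{A0}·X = 0.9357×5.56×0.457 = 2.38 mol·L⁻¹; Y_P = C_P/C_{A0} = 0.428.

0.428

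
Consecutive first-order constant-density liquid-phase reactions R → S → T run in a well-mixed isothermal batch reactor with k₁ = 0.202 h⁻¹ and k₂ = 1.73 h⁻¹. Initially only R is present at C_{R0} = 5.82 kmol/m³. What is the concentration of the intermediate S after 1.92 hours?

The intermediate concentration in a first-order A→B→C sequence is C_S = k₁C_{R0}(e^(−k₁t) − e^(−k₂t))/(k₂−k₁).
e^(−k₁t) = e^(−0.202×1.92) = e^(−0.3878) = 0.6785; e^(−k₂t) = e^(−3.322) = 0.03610.
C_S = 0.202×5.82/(1.73−0.202) × (0.6785−0.03610) = 0.7694×0.6424 = 0.4943 kmol/m³.

0.494 kmol/m³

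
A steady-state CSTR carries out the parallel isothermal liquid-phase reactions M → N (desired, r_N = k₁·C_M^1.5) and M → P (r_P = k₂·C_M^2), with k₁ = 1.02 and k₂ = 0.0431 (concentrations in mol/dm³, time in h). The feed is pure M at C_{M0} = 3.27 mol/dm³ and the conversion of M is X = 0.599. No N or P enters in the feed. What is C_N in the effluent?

1.87 mol/dm³

Exit C_M = C_{M0}(1−X) = 3.27×0.401 = 1.311 mol/dm³.
A CSTR operates uniformly at the exit composition, giving r_N = 1.532 and r_P = 0.07411 (each k·C_M^n at C_M = 1.311).
Fraction of consumed M going to N: r_N/(r_N+r_P) = 0.9538.
C_N = 0.9538·C_{M0}·X = 0.9538×3.27×0.599 = 1.87 mol/dm³.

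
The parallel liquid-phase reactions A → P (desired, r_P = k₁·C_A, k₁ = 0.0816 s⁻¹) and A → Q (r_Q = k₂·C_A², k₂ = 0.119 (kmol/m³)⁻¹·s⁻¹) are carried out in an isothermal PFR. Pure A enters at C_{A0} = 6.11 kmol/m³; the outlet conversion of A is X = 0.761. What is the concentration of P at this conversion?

C_A = C_{A0}(1−X) = 1.460 kmol/m³.
Along a PFR/batch, dC_P/dC_A = −r_P/(r_P+r_Q) = −k₁/(k₁+k₂·C_A).
Integrating from C_{A0} to C_A: C_P = (0.0816/0.119)·ln[(0.0816+0.119·6.11)/(0.0816+0.119·1.46)] = 0.6857·ln(0.8087/0.2554) = 0.7904 kmol/m³.

0.790 kmol/m³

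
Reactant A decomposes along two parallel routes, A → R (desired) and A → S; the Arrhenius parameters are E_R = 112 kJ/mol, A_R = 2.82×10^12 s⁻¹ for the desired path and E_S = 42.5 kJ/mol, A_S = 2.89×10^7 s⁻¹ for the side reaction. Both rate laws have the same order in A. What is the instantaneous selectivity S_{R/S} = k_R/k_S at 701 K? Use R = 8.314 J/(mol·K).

0.646

Since both paths have the same order in A, the concentration cancels and S_{R/S} = k_R/k_S = (A_R/A_S)·exp[(E_S−E_R)/(RT)].
(E_S−E_R)/(RT) = (42.5−112)×10³/(8.314×701) = -69500/5828 = -11.92.
k_R/k_S = (2.82×10^12/2.89×10^7)·exp(-11.92) = 97578 × 6.623×10^-6 = 0.646.
Since E_R > E_S, raising the temperature improves selectivity toward R.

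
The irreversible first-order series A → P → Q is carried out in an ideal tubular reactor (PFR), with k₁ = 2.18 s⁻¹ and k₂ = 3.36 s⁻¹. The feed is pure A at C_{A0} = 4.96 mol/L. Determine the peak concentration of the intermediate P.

1.45 mol/L

At the optimum, C_{P,max}/C_{A0} = (k₁/k₂)^[k₂/(k₂−k₁)].
= (2.18/3.36)^(3.36/(3.36−2.18)) = (0.6488)^(2.847) = 0.2918.
C_{P,max} = 0.2918×4.96 = 1.45 mol/L.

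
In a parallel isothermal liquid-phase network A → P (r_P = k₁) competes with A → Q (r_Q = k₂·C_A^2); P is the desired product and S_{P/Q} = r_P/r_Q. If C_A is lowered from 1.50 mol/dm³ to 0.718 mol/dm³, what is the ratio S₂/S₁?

S_{P/Q} = (k₁/k₂)·C_A^-2, so S₂/S₁ = (C_{A,2}/C_{A,1})^-2.
= (0.718/1.50)^(-2) = (0.4787)^(-2) = 4.36.

4.36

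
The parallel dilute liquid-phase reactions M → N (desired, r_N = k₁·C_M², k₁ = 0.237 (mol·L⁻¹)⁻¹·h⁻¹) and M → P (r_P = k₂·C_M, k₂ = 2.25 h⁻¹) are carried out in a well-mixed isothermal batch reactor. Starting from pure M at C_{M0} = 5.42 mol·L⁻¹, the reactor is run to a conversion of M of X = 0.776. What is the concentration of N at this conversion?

C_M = C_{M0}(1−X) = 1.214 mol·L⁻¹.
Along a PFR/batch, dC_P/dC_M = −r_P/(r_N+r_P) = −k₂/(k₂+k₁·C_M).
Integrating from C_{M0} to C_M: C_P = (2.25/0.237)·ln[(2.25+0.237·5.42)/(2.25+0.237·1.21)] = 9.494·ln(3.535/2.538) = 3.145 mol·L⁻¹.
Then C_N = (C_{M0}−C_M) − C_P = 4.206 − 3.145 = 1.061 mol·L⁻¹.

1.06 mol·L⁻¹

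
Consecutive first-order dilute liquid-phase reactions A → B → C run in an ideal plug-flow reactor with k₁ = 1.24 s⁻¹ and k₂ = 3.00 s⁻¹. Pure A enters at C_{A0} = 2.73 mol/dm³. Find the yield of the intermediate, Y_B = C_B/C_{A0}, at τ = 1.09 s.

For first-order series with pure A initially, C_B(τ) = k₁C_{A0}/(k₂−k₁)·(e^(−k₁τ) − e^(−k₂τ)).
e^(−k₁τ) = e^(−1.24×1.09) = e^(−1.352) = 0.2588; e^(−k₂τ) = e^(−3.270) = 0.03801.
C_B = 1.24×2.73/(3.00−1.24) × (0.2588−0.03801) = 1.923×0.2208 = 0.4247 mol/dm³.
Y_B = C_B/C_{A0} = 0.4247/2.73 = 0.156.

0.156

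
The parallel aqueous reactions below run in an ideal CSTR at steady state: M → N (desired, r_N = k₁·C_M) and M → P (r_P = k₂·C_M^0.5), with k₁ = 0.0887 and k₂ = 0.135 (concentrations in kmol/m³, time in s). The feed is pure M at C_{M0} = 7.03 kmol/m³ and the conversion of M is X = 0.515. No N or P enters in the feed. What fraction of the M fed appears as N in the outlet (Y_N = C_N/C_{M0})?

Exit C_M = C_{M0}(1−X) = 7.03×0.485 = 3.410 kmol/m³.
In a CSTR the entire volume is at exit conditions, so r_N = 0.0887×3.410 = 0.3024 and r_P = 0.135×3.410^0.5 = 0.2493.
Fraction of consumed M going to N: r_N/(r_N+r_P) = 0.5482.
C_N = 0.5482·C_{M0}·X = 0.5482×7.03×0.515 = 1.98 kmol/m³; Y_N = C_N/C_{M0} = 0.282.

0.282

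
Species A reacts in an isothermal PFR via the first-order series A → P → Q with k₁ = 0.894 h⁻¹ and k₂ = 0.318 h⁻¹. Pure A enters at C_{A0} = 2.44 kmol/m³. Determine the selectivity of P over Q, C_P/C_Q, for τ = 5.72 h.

For first-order series with pure A initially, C_P(τ) = k₁C_{A0}/(k₂−k₁)·(e^(−k₁τ) − e^(−k₂τ)).
e^(−k₁τ) = e^(−0.894×5.72) = e^(−5.114) = 0.006014; e^(−k₂τ) = e^(−1.819) = 0.1622.
C_P = 0.894×2.44/(0.318−0.894) × (0.006014−0.1622) = (-3.787)×(-0.1562) = 0.5915 kmol/m³.
C_A = C_{A0}e^(−k₁τ) = 0.01467 kmol/m³, so C_Q = C_{A0}−C_A−C_P = 1.834 kmol/m³; C_P/C_Q = 0.323.

0.323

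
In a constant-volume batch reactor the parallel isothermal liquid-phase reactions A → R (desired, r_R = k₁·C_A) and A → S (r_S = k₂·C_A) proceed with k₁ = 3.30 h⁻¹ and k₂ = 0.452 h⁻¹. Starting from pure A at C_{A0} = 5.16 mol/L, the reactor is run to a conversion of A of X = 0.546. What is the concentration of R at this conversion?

C_A = C_{A0}(1−X) = 2.343 mol/L.
Both paths are first order in A, so the instantaneous fraction to R is constant: dC_R/d(−C_A) = k₁/(k₁+k₂) = 0.8795.
C_R = 0.8795·(C_{A0}−C_A) = 0.8795×2.817 = 2.48 mol/L.

2.48 mol/L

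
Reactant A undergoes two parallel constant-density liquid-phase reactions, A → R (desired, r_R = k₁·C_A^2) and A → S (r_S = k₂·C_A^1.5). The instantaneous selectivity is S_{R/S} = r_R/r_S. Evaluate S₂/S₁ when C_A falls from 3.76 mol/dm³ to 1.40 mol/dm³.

S_{R/S} = (k₁/k₂)·C_A^0.5, so S₂/S₁ = (C_{A,2}/C_{A,1})^0.5.
= (1.40/3.76)^0.5 = (0.3723)^0.5 = 0.610.
Selectivity toward R falls as C_A falls — high-concentration operation is favoured.

0.610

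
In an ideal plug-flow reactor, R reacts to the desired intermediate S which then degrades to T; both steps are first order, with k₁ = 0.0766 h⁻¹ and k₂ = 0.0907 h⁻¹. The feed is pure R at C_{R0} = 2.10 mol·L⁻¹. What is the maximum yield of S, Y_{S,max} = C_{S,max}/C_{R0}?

0.337

Evaluating C_S at τ_opt = ln(k₂/k₁)/(k₂−k₁) gives C_{S,max}/C_{R0} = (k₁/k₂)^[k₂/(k₂−k₁)].
= (0.0766/0.0907)^(0.0907/(0.0907−0.0766)) = (0.8445)^(6.433) = 0.3373.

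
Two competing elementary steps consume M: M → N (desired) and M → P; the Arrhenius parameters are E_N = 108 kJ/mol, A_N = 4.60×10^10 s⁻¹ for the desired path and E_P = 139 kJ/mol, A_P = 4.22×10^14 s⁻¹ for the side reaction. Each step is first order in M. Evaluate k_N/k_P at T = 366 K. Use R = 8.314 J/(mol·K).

Since both paths have the same order in M, the concentration cancels and S_{N/P} = k_N/k_P = (A_N/A_P)·exp[(E_P−E_N)/(RT)].
(E_P−E_N)/(RT) = (139−108)×10³/(8.314×366) = 31000/3043 = 10.19.
k_N/k_P = (4.60×10^10/4.22×10^14)·exp(10.19) = 1.090×10^-4 × 26571 = 2.90.

2.90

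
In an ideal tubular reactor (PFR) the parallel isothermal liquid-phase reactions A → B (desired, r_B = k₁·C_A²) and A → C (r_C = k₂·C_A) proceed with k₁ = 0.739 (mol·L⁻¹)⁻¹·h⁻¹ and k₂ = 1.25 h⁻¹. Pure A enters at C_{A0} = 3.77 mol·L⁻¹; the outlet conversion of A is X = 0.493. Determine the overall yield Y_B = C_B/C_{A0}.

0.306

C_A = C_{A0}(1−X) = 1.911 mol·L⁻¹.
Along a PFR/batch, dC_C/dC_A = −r_C/(r_B+r_C) = −k₂/(k₂+k₁·C_A).
Integrating from C_{A0} to C_A: C_C = (1.25/0.739)·ln[(1.25+0.739·3.77)/(1.25+0.739·1.91)] = 1.691·ln(4.036/2.663) = 0.7036 mol·L⁻¹.
Then C_B = (C_{A0}−C_A) − C_C = 1.859 − 0.7036 = 1.155 mol·L⁻¹.
Y_B = C_B/C_{A0} = 1.155/3.77 = 0.306.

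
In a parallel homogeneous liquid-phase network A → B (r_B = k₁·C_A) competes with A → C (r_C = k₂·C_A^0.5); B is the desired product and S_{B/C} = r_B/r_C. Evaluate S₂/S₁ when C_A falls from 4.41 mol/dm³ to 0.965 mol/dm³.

0.468

S_{B/C} = (k₁/k₂)·C_A^0.5, so S₂/S₁ = (C_{A,2}/C_{A,1})^0.5.
= (0.965/4.41)^0.5 = (0.2188)^0.5 = 0.468.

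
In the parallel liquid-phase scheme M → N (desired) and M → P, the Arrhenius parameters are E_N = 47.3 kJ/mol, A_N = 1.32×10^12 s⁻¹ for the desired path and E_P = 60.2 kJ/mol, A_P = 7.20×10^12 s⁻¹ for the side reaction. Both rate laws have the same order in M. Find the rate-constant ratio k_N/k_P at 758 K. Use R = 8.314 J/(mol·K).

1.42

Since both paths have the same order in M, the concentration cancels and S_{N/P} = k_N/k_P = (A_N/A_P)·exp[(E_P−E_N)/(RT)].
(E_P−E_N)/(RT) = (60.2−47.3)×10³/(8.314×758) = 12900/6302 = 2.047.
k_N/k_P = (1.32×10^12/7.20×10^12)·exp(2.047) = 0.1833 × 7.744 = 1.42.
Since E_N < E_P, lowering the temperature improves selectivity toward N.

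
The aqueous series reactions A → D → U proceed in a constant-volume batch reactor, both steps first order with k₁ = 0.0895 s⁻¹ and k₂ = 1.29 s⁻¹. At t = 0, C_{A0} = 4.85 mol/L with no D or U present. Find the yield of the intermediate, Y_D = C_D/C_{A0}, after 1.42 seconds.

The intermediate concentration in a first-order A→B→C sequence is C_D = k₁C_{A0}(e^(−k₁t) − e^(−k₂t))/(k₂−k₁).
e^(−k₁t) = e^(−0.0895×1.42) = e^(−0.1271) = 0.8807; e^(−k₂t) = e^(−1.832) = 0.1601.
C_D = 0.0895×4.85/(1.29−0.0895) × (0.8807−0.1601) = 0.3616×0.7205 = 0.2605 mol/L.
Y_D = C_D/C_{A0} = 0.2605/4.85 = 0.0537.

0.0537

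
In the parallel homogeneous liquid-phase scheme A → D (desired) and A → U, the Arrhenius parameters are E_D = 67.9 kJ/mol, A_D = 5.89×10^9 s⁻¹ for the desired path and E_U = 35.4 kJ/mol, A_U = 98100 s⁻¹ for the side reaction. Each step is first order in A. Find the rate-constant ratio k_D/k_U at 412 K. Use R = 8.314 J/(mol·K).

4.55

k_D/k_U = (A_D/A_U)·exp[−(E_D−E_U)/(RT)] = (A_D/A_U)·exp[(E_U−E_D)/(RT)].
(E_U−E_D)/(RT) = (35.4−67.9)×10³/(8.314×412) = -32500/3425 = -9.488.
k_D/k_U = (5.89×10^9/98100)·exp(-9.488) = 60041 × 7.575×10^-5 = 4.55.
Since E_D > E_U, raising the temperature improves selectivity toward D.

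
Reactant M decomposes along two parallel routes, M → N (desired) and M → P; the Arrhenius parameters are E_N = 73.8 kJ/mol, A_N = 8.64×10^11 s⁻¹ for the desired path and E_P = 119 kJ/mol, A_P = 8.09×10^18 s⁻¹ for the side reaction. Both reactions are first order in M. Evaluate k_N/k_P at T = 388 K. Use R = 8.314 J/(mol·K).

k_N/k_P = (A_N/A_P)·exp[−(E_N−E_P)/(RT)] = (A_N/A_P)·exp[(E_P−E_N)/(RT)].
(E_P−E_N)/(RT) = (119−73.8)×10³/(8.314×388) = 45200/3226 = 14.01.
k_N/k_P = (8.64×10^11/8.09×10^18)·exp(14.01) = 1.068×10^-7 × 1.217×10^6 = 0.130.
Since E_N < E_P, lowering the temperature improves selectivity toward N.

0.130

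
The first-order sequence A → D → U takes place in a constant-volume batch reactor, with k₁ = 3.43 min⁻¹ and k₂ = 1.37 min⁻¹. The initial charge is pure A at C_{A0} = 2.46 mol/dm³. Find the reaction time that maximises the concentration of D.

0.446 min

Setting dC_D/dt = 0 gives t_opt = ln(k₂/k₁)/(k₂−k₁).
= ln(1.37/3.43)/(1.37−3.43) = ln(0.3994)/-2.060 = -0.9177/-2.060 = 0.446 min.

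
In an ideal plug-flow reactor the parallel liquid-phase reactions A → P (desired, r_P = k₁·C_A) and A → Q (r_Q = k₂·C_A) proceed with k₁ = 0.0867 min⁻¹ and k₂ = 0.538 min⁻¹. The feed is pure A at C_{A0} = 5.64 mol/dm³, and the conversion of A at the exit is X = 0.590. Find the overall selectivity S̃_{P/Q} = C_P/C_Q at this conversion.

0.161

C_A = C_{A0}(1−X) = 2.312 mol/dm³.
Both paths are first order in A, so the instantaneous fraction to P is constant: dC_P/d(−C_A) = k₁/(k₁+k₂) = 0.1388.
C_P = 0.1388·(C_{A0}−C_A) = 0.1388×3.328 = 0.462 mol/dm³.
C_Q = (C_{A0}−C_A)−C_P = 2.866 mol/dm³; S̃_{P/Q} = 0.4618/2.866 = 0.161.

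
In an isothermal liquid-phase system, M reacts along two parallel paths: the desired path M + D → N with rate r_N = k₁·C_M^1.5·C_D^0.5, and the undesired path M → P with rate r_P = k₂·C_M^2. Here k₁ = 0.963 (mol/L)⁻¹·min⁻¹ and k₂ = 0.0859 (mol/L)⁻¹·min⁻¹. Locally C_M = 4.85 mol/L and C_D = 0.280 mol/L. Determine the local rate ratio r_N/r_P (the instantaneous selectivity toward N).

2.69

S_{N/P} = r_N/r_P = (k₁·C_M^1.5·C_D^0.5)/(k₂·C_M^2) = (k₁/k₂)·C_M^-0.5·C_D^0.5.
= (0.963×4.850^1.5×0.2800^0.5) / (0.0859×4.850^2) = 5.443/2.021 = 2.69.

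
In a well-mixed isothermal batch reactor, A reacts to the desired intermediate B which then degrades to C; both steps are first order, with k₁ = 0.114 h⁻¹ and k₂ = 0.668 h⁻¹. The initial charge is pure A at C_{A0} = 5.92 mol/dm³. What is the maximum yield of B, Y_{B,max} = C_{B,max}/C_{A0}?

For a first-order series the maximum intermediate yield is C_{B,max}/C_{A0} = (k₁/k₂)^[k₂/(k₂−k₁)].
= (0.114/0.668)^(0.668/(0.668−0.114)) = (0.1707)^(1.206) = 0.1186.

0.119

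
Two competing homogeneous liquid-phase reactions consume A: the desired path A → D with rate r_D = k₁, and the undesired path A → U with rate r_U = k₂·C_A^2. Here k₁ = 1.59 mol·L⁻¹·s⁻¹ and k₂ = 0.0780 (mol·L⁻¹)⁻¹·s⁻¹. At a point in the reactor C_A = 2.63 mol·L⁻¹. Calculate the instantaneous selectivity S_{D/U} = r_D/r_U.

S_{D/U} = r_D/r_U = (k₁)/(k₂·C_A^2) = (k₁/k₂)·C_A^-2.
= (1.59) / (0.0780×2.630^2) = 1.590/0.5395 = 2.95.

2.95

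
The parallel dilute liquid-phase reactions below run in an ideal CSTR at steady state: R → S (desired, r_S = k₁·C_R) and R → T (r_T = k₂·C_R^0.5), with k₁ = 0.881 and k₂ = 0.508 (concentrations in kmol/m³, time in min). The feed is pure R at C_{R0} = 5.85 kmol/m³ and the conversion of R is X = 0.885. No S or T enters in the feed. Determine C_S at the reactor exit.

Exit C_R = C_{R0}(1−X) = 5.85×0.115 = 0.6727 kmol/m³.
Rates in a CSTR are evaluated at the outlet concentration: r_S = 0.881×0.6727 = 0.5927, r_T = 0.508×0.6727^0.5 = 0.4167.
Fraction of consumed R going to S: r_S/(r_S+r_T) = 0.5872.
C_S = 0.5872·C_{R0}·X = 0.5872×5.85×0.885 = 3.04 kmol/m³.

3.04 kmol/m³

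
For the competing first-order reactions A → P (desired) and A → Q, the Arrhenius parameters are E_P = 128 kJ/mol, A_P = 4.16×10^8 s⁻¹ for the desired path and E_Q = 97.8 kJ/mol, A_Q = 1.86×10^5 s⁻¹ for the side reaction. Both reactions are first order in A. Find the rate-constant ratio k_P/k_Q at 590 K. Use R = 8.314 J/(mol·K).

With equal orders, S_{P/Q} = k_P/k_Q = (A_P/A_Q)·exp[(E_Q−E_P)/(RT)].
(E_Q−E_P)/(RT) = (97.8−128)×10³/(8.314×590) = -30200/4905 = -6.157.
k_P/k_Q = (4.16×10^8/1.86×10^5)·exp(-6.157) = 2237 × 0.002119 = 4.74.

4.74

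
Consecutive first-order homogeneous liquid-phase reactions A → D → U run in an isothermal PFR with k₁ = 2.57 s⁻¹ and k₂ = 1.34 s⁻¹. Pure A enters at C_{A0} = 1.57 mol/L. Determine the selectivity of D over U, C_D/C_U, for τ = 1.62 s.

The intermediate concentration in a first-order A→B→C sequence is C_D = k₁C_{A0}(e^(−k₁τ) − e^(−k₂τ))/(k₂−k₁).
e^(−k₁τ) = e^(−2.57×1.62) = e^(−4.163) = 0.01555; e^(−k₂τ) = e^(−2.171) = 0.1141.
C_D = 2.57×1.57/(1.34−2.57) × (0.01555−0.1141) = (-3.280)×(-0.09853) = 0.3232 mol/L.
C_A = C_{A0}e^(−k₁τ) = 0.02442 mol/L, so C_U = C_{A0}−C_A−C_D = 1.222 mol/L; C_D/C_U = 0.264.

0.264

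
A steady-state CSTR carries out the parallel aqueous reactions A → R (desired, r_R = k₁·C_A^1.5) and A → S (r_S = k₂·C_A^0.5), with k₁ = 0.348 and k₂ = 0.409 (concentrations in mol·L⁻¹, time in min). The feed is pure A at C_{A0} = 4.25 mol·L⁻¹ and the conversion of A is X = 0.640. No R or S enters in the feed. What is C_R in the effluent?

1.54 mol·L⁻¹

Exit C_A = C_{A0}(1−X) = 4.25×0.360 = 1.530 mol·L⁻¹.
Rates in a CSTR are evaluated at the outlet concentration: r_R = 0.348×1.530^1.5 = 0.6586, r_S = 0.409×1.530^0.5 = 0.5059.
Fraction of consumed A going to R: r_R/(r_R+r_S) = 0.5656.
C_R = 0.5656·C_{A0}·X = 0.5656×4.25×0.640 = 1.54 mol·L⁻¹.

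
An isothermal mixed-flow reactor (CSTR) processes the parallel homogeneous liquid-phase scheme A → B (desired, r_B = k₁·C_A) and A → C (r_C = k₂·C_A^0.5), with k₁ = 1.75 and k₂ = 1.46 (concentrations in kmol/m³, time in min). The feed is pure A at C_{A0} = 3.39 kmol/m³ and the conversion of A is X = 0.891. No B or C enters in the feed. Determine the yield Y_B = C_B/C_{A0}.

0.376

Exit C_A = C_{A0}(1−X) = 3.39×0.109 = 0.3695 kmol/m³.
In a CSTR the entire volume is at exit conditions, so r_B = 1.75×0.3695 = 0.6466 and r_C = 1.46×0.3695^0.5 = 0.8875.
Fraction of consumed A going to B: r_B/(r_B+r_C) = 0.4215.
C_B = 0.4215·C_{A0}·X = 0.4215×3.39×0.891 = 1.27 kmol/m³; Y_B = C_B/C_{A0} = 0.376.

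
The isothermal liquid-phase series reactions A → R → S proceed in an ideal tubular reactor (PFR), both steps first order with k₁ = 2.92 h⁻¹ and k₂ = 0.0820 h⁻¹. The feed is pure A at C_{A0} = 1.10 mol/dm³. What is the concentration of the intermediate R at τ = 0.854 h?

0.962 mol/dm³

Solving the coupled first-order balances gives C_R(τ) = [k₁/(k₂−k₁)]·C_{A0}·(e^(−k₁τ) − e^(−k₂τ)).
e^(−k₁τ) = e^(−2.92×0.854) = e^(−2.494) = 0.08261; e^(−k₂τ) = e^(−0.07003) = 0.9324.
C_R = 2.92×1.10/(0.0820−2.92) × (0.08261−0.9324) = (-1.132)×(-0.8498) = 0.9617 mol/dm³.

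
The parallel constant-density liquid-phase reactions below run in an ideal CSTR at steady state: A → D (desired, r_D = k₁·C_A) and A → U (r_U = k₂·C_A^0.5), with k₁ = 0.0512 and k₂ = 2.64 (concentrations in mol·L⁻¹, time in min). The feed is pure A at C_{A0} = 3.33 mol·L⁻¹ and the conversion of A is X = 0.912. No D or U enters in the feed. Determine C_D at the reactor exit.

Exit C_A = C_{A0}(1−X) = 3.33×0.0880 = 0.2930 mol·L⁻¹.
Rates in a CSTR are evaluated at the outlet concentration: r_D = 0.0512×0.2930 = 0.01500, r_U = 2.64×0.2930^0.5 = 1.429.
Fraction of consumed A going to D: r_D/(r_D+r_U) = 0.01039.
C_D = 0.01039·C_{A0}·X = 0.01039×3.33×0.912 = 0.0316 mol·L⁻¹.

0.0316 mol·L⁻¹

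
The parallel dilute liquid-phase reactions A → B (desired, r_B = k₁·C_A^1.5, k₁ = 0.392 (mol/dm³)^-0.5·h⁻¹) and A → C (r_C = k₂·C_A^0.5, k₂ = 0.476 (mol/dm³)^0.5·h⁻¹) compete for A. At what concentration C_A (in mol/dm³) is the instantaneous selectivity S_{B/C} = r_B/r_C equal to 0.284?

0.345 mol/dm³

S_{B/C} = (k₁/k₂)·C_A ⇒ C_A = S·k₂/k₁.
= 0.284×0.476/0.392 = 0.345 mol/dm³.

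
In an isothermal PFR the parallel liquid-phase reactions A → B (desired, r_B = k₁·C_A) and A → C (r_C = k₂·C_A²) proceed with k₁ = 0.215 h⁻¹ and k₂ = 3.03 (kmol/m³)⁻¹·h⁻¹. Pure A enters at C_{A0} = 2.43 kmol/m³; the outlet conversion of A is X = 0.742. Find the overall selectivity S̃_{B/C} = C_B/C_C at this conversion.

0.0529

C_A = C_{A0}(1−X) = 0.6269 kmol/m³.
Along a PFR/batch, dC_B/dC_A = −r_B/(r_B+r_C) = −k₁/(k₁+k₂·C_A).
Integrating from C_{A0} to C_A: C_B = (0.215/3.03)·ln[(0.215+3.03·2.43)/(0.215+3.03·0.627)] = 0.07096·ln(7.578/2.115) = 0.09057 kmol/m³.
C_C = (C_{A0}−C_A)−C_B = 1.712 kmol/m³; S̃_{B/C} = 0.09057/1.712 = 0.0529.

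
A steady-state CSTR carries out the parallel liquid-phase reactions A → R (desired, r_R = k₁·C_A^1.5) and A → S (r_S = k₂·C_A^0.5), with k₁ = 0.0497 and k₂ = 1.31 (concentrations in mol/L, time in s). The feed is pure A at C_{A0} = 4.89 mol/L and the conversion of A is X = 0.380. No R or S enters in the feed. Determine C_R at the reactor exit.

0.192 mol/L

Exit C_A = C_{A0}(1−X) = 4.89×0.620 = 3.032 mol/L.
A CSTR operates uniformly at the exit composition, giving r_R = 0.2624 and r_S = 2.281 (each k·C_A^n at C_A = 3.032).
Fraction of consumed A going to R: r_R/(r_R+r_S) = 0.1032.
C_R = 0.1032·C_{A0}·X = 0.1032×4.89×0.380 = 0.192 mol/L.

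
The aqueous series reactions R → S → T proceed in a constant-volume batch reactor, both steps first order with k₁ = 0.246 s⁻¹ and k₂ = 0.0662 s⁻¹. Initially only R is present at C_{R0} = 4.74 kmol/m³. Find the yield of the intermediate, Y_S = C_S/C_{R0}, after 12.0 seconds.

For first-order series with pure R initially, C_S(t) = k₁C_{R0}/(k₂−k₁)·(e^(−k₁t) − e^(−k₂t)).
e^(−k₁t) = e^(−0.246×12.0) = e^(−2.952) = 0.05224; e^(−k₂t) = e^(−0.7944) = 0.4519.
C_S = 0.246×4.74/(0.0662−0.246) × (0.05224−0.4519) = (-6.485)×(-0.3996) = 2.592 kmol/m³.
Y_S = C_S/C_{R0} = 2.592/4.74 = 0.547.

0.547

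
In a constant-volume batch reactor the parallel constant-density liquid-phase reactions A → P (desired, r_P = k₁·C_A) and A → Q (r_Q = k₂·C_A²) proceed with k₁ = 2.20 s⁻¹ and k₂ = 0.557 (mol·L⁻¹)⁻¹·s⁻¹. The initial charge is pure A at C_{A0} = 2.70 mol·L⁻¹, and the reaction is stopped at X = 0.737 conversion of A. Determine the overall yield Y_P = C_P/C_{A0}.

C_A = C_{A0}(1−X) = 0.7101 mol·L⁻¹.
Along a PFR/batch, dC_P/dC_A = −r_P/(r_P+r_Q) = −k₁/(k₁+k₂·C_A).
Integrating from C_{A0} to C_A: C_P = (2.20/0.557)·ln[(2.20+0.557·2.70)/(2.20+0.557·0.710)] = 3.950·ln(3.704/2.596) = 1.405 mol·L⁻¹.
Y_P = C_P/C_{A0} = 1.405/2.70 = 0.520.

0.520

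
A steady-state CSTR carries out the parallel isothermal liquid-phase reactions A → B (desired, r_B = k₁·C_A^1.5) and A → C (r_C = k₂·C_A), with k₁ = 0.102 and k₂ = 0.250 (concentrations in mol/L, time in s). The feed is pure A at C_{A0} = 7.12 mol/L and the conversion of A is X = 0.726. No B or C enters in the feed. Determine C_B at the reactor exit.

1.88 mol/L

Exit C_A = C_{A0}(1−X) = 7.12×0.274 = 1.951 mol/L.
A CSTR operates uniformly at the exit composition, giving r_B = 0.2779 and r_C = 0.4877 (each k·C_A^n at C_A = 1.951).
Fraction of consumed A going to B: r_B/(r_B+r_C) = 0.3630.
C_B = 0.3630·C_{A0}·X = 0.3630×7.12×0.726 = 1.88 mol/L.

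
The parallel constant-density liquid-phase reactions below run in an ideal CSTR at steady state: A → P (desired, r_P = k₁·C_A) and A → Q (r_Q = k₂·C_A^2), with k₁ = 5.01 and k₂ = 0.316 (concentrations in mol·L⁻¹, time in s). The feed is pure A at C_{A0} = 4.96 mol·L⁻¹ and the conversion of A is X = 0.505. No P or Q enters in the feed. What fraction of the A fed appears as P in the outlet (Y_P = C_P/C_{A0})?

Exit C_A = C_{A0}(1−X) = 4.96×0.495 = 2.455 mol·L⁻¹.
In a CSTR the entire volume is at exit conditions, so r_P = 5.01×2.455 = 12.30 and r_Q = 0.316×2.455^2 = 1.905.
Fraction of consumed A going to P: r_P/(r_P+r_Q) = 0.8659.
C_P = 0.8659·C_{A0}·X = 0.8659×4.96×0.505 = 2.17 mol·L⁻¹; Y_P = C_P/C_{A0} = 0.437.

0.437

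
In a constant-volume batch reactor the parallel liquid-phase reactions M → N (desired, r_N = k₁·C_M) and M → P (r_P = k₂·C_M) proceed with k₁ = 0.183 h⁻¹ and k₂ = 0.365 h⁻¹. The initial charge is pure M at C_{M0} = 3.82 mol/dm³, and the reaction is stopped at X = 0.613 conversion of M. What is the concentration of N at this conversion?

0.782 mol/dm³

C_M = C_{M0}(1−X) = 1.478 mol/dm³.
Both paths are first order in M, so the instantaneous fraction to N is constant: dC_N/d(−C_M) = k₁/(k₁+k₂) = 0.3339.
C_N = 0.3339·(C_{M0}−C_M) = 0.3339×2.342 = 0.782 mol/dm³.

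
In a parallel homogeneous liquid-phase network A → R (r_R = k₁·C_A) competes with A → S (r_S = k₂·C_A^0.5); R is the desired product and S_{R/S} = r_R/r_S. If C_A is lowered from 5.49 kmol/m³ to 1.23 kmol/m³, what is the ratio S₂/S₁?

0.473

S_{R/S} = (k₁/k₂)·C_A^0.5, so S₂/S₁ = (C_{A,2}/C_{A,1})^0.5.
= (1.23/5.49)^0.5 = (0.2240)^0.5 = 0.473.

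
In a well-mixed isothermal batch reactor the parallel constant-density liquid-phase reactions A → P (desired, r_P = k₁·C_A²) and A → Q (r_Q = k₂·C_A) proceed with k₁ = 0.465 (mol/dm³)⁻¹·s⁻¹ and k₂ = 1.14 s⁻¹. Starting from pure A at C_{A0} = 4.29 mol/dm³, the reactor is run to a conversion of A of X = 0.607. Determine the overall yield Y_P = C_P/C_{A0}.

C_A = C_{A0}(1−X) = 1.686 mol/dm³.
Along a PFR/batch, dC_Q/dC_A = −r_Q/(r_P+r_Q) = −k₂/(k₂+k₁·C_A).
Integrating from C_{A0} to C_A: C_Q = (1.14/0.465)·ln[(1.14+0.465·4.29)/(1.14+0.465·1.69)] = 2.452·ln(3.135/1.924) = 1.197 mol/dm³.
Then C_P = (C_{A0}−C_A) − C_Q = 2.604 − 1.197 = 1.407 mol/dm³.
Y_P = C_P/C_{A0} = 1.407/4.29 = 0.328.

0.328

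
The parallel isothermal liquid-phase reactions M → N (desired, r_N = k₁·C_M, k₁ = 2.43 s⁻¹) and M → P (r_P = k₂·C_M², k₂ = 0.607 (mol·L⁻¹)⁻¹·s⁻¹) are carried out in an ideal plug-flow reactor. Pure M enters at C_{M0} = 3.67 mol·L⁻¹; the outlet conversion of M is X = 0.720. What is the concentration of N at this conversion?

1.69 mol·L⁻¹

C_M = C_{M0}(1−X) = 1.028 mol·L⁻¹.
Along a PFR/batch, dC_N/dC_M = −r_N/(r_N+r_P) = −k₁/(k₁+k₂·C_M).
Integrating from C_{M0} to C_M: C_N = (2.43/0.607)·ln[(2.43+0.607·3.67)/(2.43+0.607·1.03)] = 4.003·ln(4.658/3.054) = 1.690 mol·L⁻¹.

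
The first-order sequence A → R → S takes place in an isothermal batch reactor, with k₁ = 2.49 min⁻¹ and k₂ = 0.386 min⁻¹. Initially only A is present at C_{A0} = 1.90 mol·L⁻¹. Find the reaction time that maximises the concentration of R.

For first-order series the maximum of C_R occurs at t_opt = ln(k₂/k₁)/(k₂−k₁).
= ln(0.386/2.49)/(0.386−2.49) = ln(0.1550)/-2.104 = -1.864/-2.104 = 0.886 min.

0.886 min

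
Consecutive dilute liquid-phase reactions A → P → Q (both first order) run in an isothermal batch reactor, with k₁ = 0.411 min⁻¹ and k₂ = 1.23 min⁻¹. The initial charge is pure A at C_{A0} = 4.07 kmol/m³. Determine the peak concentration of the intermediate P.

For a first-order series the maximum intermediate yield is C_{P,max}/C_{A0} = (k₁/k₂)^[k₂/(k₂−k₁)].
= (0.411/1.23)^(1.23/(1.23−0.411)) = (0.3341)^(1.502) = 0.1928.
C_{P,max} = 0.1928×4.07 = 0.785 kmol/m³.

0.785 kmol/m³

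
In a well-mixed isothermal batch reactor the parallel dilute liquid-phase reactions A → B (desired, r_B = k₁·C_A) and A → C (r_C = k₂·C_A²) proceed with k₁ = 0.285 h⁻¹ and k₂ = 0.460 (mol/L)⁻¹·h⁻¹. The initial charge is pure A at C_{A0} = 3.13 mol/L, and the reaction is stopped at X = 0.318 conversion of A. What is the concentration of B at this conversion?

0.191 mol/L

C_A = C_{A0}(1−X) = 2.135 mol/L.
Along a PFR/batch, dC_B/dC_A = −r_B/(r_B+r_C) = −k₁/(k₁+k₂·C_A).
Integrating from C_{A0} to C_A: C_B = (0.285/0.460)·ln[(0.285+0.460·3.13)/(0.285+0.460·2.13)] = 0.6196·ln(1.725/1.267) = 0.1911 mol/L.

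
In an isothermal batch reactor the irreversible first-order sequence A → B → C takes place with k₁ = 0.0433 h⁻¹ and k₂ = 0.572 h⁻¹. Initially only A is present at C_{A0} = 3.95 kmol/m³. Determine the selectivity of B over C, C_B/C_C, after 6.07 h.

The intermediate concentration in a first-order A→B→C sequence is C_B = k₁C_{A0}(e^(−k₁t) − e^(−k₂t))/(k₂−k₁).
e^(−k₁t) = e^(−0.0433×6.07) = e^(−0.2628) = 0.7689; e^(−k₂t) = e^(−3.472) = 0.03105.
C_B = 0.0433×3.95/(0.572−0.0433) × (0.7689−0.03105) = 0.3235×0.7378 = 0.2387 kmol/m³.
C_A = C_{A0}e^(−k₁t) = 3.037 kmol/m³, so C_C = C_{A0}−C_A−C_B = 0.6743 kmol/m³; C_B/C_C = 0.354.

0.354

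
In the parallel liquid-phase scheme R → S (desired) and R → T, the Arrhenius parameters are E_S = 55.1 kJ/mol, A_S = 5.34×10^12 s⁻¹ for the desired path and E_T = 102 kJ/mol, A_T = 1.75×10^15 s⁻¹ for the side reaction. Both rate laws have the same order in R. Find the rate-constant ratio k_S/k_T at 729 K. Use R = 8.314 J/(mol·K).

7.00

k_S/k_T = (A_S/A_T)·exp[−(E_S−E_T)/(RT)] = (A_S/A_T)·exp[(E_T−E_S)/(RT)].
(E_T−E_S)/(RT) = (102−55.1)×10³/(8.314×729) = 46900/6061 = 7.738.
k_S/k_T = (5.34×10^12/1.75×10^15)·exp(7.738) = 0.003051 × 2294 = 7.00.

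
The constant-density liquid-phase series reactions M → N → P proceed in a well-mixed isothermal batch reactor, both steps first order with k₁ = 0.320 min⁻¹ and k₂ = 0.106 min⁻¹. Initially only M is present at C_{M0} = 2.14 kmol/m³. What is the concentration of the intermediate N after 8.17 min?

1.11 kmol/m³

The intermediate concentration in a first-order A→B→C sequence is C_N = k₁C_{M0}(e^(−k₁t) − e^(−k₂t))/(k₂−k₁).
e^(−k₁t) = e^(−0.320×8.17) = e^(−2.614) = 0.07321; e^(−k₂t) = e^(−0.8660) = 0.4206.
C_N = 0.320×2.14/(0.106−0.320) × (0.07321−0.4206) = (-3.200)×(-0.3474) = 1.112 kmol/m³.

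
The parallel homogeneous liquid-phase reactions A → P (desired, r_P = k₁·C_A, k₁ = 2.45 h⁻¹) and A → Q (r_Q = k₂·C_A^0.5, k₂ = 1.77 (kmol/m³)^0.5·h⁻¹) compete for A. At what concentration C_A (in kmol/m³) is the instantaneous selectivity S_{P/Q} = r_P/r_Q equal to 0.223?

S_{P/Q} = (k₁/k₂)·C_A^0.5 ⇒ C_A = (S·k₂/k₁)^(2).
= (0.223×1.77/2.45)^(2) = (0.1611)^(2) = 0.0260 kmol/m³.

0.0260 kmol/m³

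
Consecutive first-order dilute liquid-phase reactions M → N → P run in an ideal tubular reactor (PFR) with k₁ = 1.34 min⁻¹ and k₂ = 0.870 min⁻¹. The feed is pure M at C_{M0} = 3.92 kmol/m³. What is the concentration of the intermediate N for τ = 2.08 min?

1.14 kmol/m³

Solving the coupled first-order balances gives C_N(τ) = [k₁/(k₂−k₁)]·C_{M0}·(e^(−k₁τ) − e^(−k₂τ)).
e^(−k₁τ) = e^(−1.34×2.08) = e^(−2.787) = 0.06159; e^(−k₂τ) = e^(−1.810) = 0.1637.
C_N = 1.34×3.92/(0.870−1.34) × (0.06159−0.1637) = (-11.18)×(-0.1021) = 1.141 kmol/m³.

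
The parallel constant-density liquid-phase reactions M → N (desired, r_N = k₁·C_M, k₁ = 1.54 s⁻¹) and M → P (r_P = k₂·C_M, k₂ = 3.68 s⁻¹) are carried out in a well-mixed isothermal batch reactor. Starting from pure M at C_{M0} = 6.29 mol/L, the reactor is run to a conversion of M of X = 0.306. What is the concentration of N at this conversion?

C_M = C_{M0}(1−X) = 4.365 mol/L.
Both paths are first order in M, so the instantaneous fraction to N is constant: dC_N/d(−C_M) = k₁/(k₁+k₂) = 0.2950.
C_N = 0.2950·(C_{M0}−C_M) = 0.2950×1.925 = 0.568 mol/L.

0.568 mol/L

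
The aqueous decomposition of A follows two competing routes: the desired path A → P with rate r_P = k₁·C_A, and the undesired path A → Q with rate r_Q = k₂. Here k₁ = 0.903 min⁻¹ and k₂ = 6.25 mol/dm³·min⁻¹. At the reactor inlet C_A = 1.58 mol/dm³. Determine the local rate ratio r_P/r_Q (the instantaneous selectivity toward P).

0.228

S_{P/Q} = r_P/r_Q = (k₁·C_A)/(k₂) = (k₁/k₂)·C_A.
= (0.903×1.580) / (6.25) = 1.427/6.250 = 0.228.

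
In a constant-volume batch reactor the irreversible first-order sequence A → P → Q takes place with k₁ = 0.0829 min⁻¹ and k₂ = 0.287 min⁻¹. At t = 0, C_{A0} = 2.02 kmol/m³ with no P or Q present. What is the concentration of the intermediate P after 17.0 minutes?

0.194 kmol/m³

Solving the coupled first-order balances gives C_P(t) = [k₁/(k₂−k₁)]·C_{A0}·(e^(−k₁t) − e^(−k₂t)).
e^(−k₁t) = e^(−0.0829×17.0) = e^(−1.409) = 0.2443; e^(−k₂t) = e^(−4.879) = 0.007605.
C_P = 0.0829×2.02/(0.287−0.0829) × (0.2443−0.007605) = 0.8205×0.2367 = 0.1942 kmol/m³.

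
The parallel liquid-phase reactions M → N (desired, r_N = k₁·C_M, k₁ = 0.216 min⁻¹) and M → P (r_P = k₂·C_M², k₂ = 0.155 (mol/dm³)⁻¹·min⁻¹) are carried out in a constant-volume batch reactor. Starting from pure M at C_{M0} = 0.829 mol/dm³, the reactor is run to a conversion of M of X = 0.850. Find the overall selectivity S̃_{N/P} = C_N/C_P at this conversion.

3.07

C_M = C_{M0}(1−X) = 0.1244 mol/dm³.
Along a PFR/batch, dC_N/dC_M = −r_N/(r_N+r_P) = −k₁/(k₁+k₂·C_M).
Integrating from C_{M0} to C_M: C_N = (0.216/0.155)·ln[(0.216+0.155·0.829)/(0.216+0.155·0.124)] = 1.394·ln(0.3445/0.2353) = 0.5314 mol/dm³.
C_P = (C_{M0}−C_M)−C_N = 0.1733 mol/dm³; S̃_{N/P} = 0.5314/0.1733 = 3.07.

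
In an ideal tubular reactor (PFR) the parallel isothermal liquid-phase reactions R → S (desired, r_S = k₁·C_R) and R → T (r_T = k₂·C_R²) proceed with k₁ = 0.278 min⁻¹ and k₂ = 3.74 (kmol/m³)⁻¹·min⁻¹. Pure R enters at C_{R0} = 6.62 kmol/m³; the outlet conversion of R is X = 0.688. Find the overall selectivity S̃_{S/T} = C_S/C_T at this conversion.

C_R = C_{R0}(1−X) = 2.065 kmol/m³.
Along a PFR/batch, dC_S/dC_R = −r_S/(r_S+r_T) = −k₁/(k₁+k₂·C_R).
Integrating from C_{R0} to C_R: C_S = (0.278/3.74)·ln[(0.278+3.74·6.62)/(0.278+3.74·2.07)] = 0.07433·ln(25.04/8.003) = 0.08478 kmol/m³.
C_T = (C_{R0}−C_R)−C_S = 4.470 kmol/m³; S̃_{S/T} = 0.08478/4.470 = 0.0190.

0.0190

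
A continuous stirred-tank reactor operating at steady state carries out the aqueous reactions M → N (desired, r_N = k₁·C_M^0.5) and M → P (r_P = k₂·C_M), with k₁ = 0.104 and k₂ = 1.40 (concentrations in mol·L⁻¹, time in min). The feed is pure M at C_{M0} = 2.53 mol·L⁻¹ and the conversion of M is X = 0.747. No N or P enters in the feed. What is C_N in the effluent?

Exit C_M = C_{M0}(1−X) = 2.53×0.253 = 0.6401 mol·L⁻¹.
In a CSTR the entire volume is at exit conditions, so r_N = 0.104×0.6401^0.5 = 0.08321 and r_P = 1.40×0.6401 = 0.8961.
Fraction of consumed M going to N: r_N/(r_N+r_P) = 0.08496.
C_N = 0.08496·C_{M0}·X = 0.08496×2.53×0.747 = 0.161 mol·L⁻¹.

0.161 mol·L⁻¹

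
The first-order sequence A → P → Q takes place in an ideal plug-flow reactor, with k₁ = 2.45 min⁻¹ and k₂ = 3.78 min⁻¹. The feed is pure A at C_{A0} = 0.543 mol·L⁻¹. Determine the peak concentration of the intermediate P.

0.158 mol·L⁻¹

At the optimum, C_{P,max}/C_{A0} = (k₁/k₂)^[k₂/(k₂−k₁)].
= (2.45/3.78)^(3.78/(3.78−2.45)) = (0.6481)^(2.842) = 0.2916.
C_{P,max} = 0.2916×0.543 = 0.158 mol·L⁻¹.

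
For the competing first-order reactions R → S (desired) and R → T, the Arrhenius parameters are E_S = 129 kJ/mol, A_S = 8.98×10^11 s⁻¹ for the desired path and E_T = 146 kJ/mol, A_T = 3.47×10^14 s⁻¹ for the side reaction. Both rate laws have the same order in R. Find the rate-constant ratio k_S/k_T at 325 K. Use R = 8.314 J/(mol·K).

Since both paths have the same order in R, the concentration cancels and S_{S/T} = k_S/k_T = (A_S/A_T)·exp[(E_T−E_S)/(RT)].
(E_T−E_S)/(RT) = (146−129)×10³/(8.314×325) = 17000/2702 = 6.292.
k_S/k_T = (8.98×10^11/3.47×10^14)·exp(6.292) = 0.002588 × 540.0 = 1.40.
Since E_S < E_T, lowering the temperature improves selectivity toward S.

1.40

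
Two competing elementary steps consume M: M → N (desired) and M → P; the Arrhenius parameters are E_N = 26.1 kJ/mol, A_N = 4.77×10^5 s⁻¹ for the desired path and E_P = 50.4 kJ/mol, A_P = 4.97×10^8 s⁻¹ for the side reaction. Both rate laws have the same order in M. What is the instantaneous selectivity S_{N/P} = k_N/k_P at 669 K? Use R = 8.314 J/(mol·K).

With equal orders, S_{N/P} = k_N/k_P = (A_N/A_P)·exp[(E_P−E_N)/(RT)].
(E_P−E_N)/(RT) = (50.4−26.1)×10³/(8.314×669) = 24300/5562 = 4.369.
k_N/k_P = (4.77×10^5/4.97×10^8)·exp(4.369) = 9.598×10^-4 × 78.96 = 0.0758.

0.0758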